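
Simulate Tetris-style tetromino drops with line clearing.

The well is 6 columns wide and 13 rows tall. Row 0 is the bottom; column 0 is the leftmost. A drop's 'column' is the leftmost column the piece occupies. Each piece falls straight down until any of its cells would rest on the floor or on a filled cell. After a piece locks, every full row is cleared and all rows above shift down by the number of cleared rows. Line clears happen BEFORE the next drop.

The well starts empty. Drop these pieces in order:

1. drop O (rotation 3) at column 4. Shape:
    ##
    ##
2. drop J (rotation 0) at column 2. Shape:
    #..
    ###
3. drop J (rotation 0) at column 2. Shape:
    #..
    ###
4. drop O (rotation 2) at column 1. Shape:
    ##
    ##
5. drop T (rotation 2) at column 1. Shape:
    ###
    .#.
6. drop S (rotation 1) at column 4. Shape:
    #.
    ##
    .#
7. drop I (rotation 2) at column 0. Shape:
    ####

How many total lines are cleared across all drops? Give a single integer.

Drop 1: O rot3 at col 4 lands with bottom-row=0; cleared 0 line(s) (total 0); column heights now [0 0 0 0 2 2], max=2
Drop 2: J rot0 at col 2 lands with bottom-row=2; cleared 0 line(s) (total 0); column heights now [0 0 4 3 3 2], max=4
Drop 3: J rot0 at col 2 lands with bottom-row=4; cleared 0 line(s) (total 0); column heights now [0 0 6 5 5 2], max=6
Drop 4: O rot2 at col 1 lands with bottom-row=6; cleared 0 line(s) (total 0); column heights now [0 8 8 5 5 2], max=8
Drop 5: T rot2 at col 1 lands with bottom-row=8; cleared 0 line(s) (total 0); column heights now [0 10 10 10 5 2], max=10
Drop 6: S rot1 at col 4 lands with bottom-row=4; cleared 0 line(s) (total 0); column heights now [0 10 10 10 7 6], max=10
Drop 7: I rot2 at col 0 lands with bottom-row=10; cleared 0 line(s) (total 0); column heights now [11 11 11 11 7 6], max=11

Answer: 0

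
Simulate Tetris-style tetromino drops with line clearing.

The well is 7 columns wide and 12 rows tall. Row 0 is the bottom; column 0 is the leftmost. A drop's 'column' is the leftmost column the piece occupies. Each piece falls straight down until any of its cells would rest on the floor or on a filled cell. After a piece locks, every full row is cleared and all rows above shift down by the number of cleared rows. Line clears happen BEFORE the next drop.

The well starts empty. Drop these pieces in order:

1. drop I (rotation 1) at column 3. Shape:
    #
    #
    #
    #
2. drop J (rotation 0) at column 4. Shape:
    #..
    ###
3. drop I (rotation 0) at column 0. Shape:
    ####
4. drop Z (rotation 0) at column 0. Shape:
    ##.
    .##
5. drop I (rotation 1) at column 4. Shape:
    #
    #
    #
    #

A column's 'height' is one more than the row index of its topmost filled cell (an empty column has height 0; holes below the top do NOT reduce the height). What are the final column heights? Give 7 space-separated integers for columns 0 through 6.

Drop 1: I rot1 at col 3 lands with bottom-row=0; cleared 0 line(s) (total 0); column heights now [0 0 0 4 0 0 0], max=4
Drop 2: J rot0 at col 4 lands with bottom-row=0; cleared 0 line(s) (total 0); column heights now [0 0 0 4 2 1 1], max=4
Drop 3: I rot0 at col 0 lands with bottom-row=4; cleared 0 line(s) (total 0); column heights now [5 5 5 5 2 1 1], max=5
Drop 4: Z rot0 at col 0 lands with bottom-row=5; cleared 0 line(s) (total 0); column heights now [7 7 6 5 2 1 1], max=7
Drop 5: I rot1 at col 4 lands with bottom-row=2; cleared 0 line(s) (total 0); column heights now [7 7 6 5 6 1 1], max=7

Answer: 7 7 6 5 6 1 1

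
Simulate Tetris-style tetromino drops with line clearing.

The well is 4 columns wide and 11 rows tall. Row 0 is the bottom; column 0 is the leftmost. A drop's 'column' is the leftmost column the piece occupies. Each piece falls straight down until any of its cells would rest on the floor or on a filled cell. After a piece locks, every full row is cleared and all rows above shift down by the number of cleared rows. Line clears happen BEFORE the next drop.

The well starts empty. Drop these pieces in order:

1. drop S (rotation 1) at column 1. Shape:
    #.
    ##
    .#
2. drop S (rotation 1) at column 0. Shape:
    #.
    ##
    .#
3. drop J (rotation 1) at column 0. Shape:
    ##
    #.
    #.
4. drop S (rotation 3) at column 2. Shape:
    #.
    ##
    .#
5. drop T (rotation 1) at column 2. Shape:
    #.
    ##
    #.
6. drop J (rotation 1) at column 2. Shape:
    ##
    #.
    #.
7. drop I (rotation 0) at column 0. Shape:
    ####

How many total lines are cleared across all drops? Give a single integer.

Answer: 1

Derivation:
Drop 1: S rot1 at col 1 lands with bottom-row=0; cleared 0 line(s) (total 0); column heights now [0 3 2 0], max=3
Drop 2: S rot1 at col 0 lands with bottom-row=3; cleared 0 line(s) (total 0); column heights now [6 5 2 0], max=6
Drop 3: J rot1 at col 0 lands with bottom-row=6; cleared 0 line(s) (total 0); column heights now [9 9 2 0], max=9
Drop 4: S rot3 at col 2 lands with bottom-row=1; cleared 0 line(s) (total 0); column heights now [9 9 4 3], max=9
Drop 5: T rot1 at col 2 lands with bottom-row=4; cleared 0 line(s) (total 0); column heights now [9 9 7 6], max=9
Drop 6: J rot1 at col 2 lands with bottom-row=7; cleared 0 line(s) (total 0); column heights now [9 9 10 10], max=10
Drop 7: I rot0 at col 0 lands with bottom-row=10; cleared 1 line(s) (total 1); column heights now [9 9 10 10], max=10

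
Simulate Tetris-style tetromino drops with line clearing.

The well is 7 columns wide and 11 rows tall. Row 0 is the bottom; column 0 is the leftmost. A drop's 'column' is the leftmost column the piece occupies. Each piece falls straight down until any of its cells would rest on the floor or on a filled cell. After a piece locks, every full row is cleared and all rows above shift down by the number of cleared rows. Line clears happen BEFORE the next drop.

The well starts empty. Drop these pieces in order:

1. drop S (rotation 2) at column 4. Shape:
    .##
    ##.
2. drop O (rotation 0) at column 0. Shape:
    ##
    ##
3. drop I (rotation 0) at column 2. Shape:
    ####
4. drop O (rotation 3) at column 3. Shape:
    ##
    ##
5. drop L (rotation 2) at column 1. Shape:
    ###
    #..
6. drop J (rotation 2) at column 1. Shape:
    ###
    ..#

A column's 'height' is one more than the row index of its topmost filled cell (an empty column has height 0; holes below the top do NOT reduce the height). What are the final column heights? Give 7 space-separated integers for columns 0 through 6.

Drop 1: S rot2 at col 4 lands with bottom-row=0; cleared 0 line(s) (total 0); column heights now [0 0 0 0 1 2 2], max=2
Drop 2: O rot0 at col 0 lands with bottom-row=0; cleared 0 line(s) (total 0); column heights now [2 2 0 0 1 2 2], max=2
Drop 3: I rot0 at col 2 lands with bottom-row=2; cleared 0 line(s) (total 0); column heights now [2 2 3 3 3 3 2], max=3
Drop 4: O rot3 at col 3 lands with bottom-row=3; cleared 0 line(s) (total 0); column heights now [2 2 3 5 5 3 2], max=5
Drop 5: L rot2 at col 1 lands with bottom-row=4; cleared 0 line(s) (total 0); column heights now [2 6 6 6 5 3 2], max=6
Drop 6: J rot2 at col 1 lands with bottom-row=6; cleared 0 line(s) (total 0); column heights now [2 8 8 8 5 3 2], max=8

Answer: 2 8 8 8 5 3 2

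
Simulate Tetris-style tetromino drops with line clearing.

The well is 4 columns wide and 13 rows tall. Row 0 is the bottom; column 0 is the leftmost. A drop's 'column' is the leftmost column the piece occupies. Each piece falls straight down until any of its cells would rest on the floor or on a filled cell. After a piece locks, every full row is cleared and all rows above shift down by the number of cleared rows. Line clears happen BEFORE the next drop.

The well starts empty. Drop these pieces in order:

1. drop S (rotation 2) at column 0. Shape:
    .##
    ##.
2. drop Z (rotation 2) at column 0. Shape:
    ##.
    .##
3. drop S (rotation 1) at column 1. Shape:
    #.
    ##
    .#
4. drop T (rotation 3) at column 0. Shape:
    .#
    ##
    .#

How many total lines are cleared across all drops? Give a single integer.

Drop 1: S rot2 at col 0 lands with bottom-row=0; cleared 0 line(s) (total 0); column heights now [1 2 2 0], max=2
Drop 2: Z rot2 at col 0 lands with bottom-row=2; cleared 0 line(s) (total 0); column heights now [4 4 3 0], max=4
Drop 3: S rot1 at col 1 lands with bottom-row=3; cleared 0 line(s) (total 0); column heights now [4 6 5 0], max=6
Drop 4: T rot3 at col 0 lands with bottom-row=6; cleared 0 line(s) (total 0); column heights now [8 9 5 0], max=9

Answer: 0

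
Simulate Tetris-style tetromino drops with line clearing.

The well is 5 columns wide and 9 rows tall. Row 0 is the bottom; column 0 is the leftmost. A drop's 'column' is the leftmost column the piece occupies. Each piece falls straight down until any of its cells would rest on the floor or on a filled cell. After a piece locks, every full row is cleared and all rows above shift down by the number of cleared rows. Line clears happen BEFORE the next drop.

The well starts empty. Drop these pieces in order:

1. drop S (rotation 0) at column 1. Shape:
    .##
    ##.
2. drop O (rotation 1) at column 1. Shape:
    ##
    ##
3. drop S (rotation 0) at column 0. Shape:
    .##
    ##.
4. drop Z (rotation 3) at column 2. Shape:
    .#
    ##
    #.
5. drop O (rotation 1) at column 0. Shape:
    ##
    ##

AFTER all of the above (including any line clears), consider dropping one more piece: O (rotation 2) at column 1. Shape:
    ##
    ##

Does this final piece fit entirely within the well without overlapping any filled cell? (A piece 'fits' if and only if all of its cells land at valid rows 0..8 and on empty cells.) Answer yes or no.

Drop 1: S rot0 at col 1 lands with bottom-row=0; cleared 0 line(s) (total 0); column heights now [0 1 2 2 0], max=2
Drop 2: O rot1 at col 1 lands with bottom-row=2; cleared 0 line(s) (total 0); column heights now [0 4 4 2 0], max=4
Drop 3: S rot0 at col 0 lands with bottom-row=4; cleared 0 line(s) (total 0); column heights now [5 6 6 2 0], max=6
Drop 4: Z rot3 at col 2 lands with bottom-row=6; cleared 0 line(s) (total 0); column heights now [5 6 8 9 0], max=9
Drop 5: O rot1 at col 0 lands with bottom-row=6; cleared 0 line(s) (total 0); column heights now [8 8 8 9 0], max=9
Test piece O rot2 at col 1 (width 2): heights before test = [8 8 8 9 0]; fits = False

Answer: no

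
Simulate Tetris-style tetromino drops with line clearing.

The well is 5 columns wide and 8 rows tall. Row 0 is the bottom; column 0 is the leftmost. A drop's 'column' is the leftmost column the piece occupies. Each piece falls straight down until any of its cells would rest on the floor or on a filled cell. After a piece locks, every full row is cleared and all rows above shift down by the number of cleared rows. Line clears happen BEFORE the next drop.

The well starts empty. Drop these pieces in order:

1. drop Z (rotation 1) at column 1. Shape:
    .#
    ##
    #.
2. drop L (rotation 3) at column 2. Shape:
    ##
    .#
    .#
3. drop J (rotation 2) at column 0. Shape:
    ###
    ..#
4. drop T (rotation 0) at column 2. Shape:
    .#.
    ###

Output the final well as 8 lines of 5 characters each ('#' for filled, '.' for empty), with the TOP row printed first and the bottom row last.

Answer: ...#.
..###
###..
..#..
..##.
..##.
.###.
.#...

Derivation:
Drop 1: Z rot1 at col 1 lands with bottom-row=0; cleared 0 line(s) (total 0); column heights now [0 2 3 0 0], max=3
Drop 2: L rot3 at col 2 lands with bottom-row=1; cleared 0 line(s) (total 0); column heights now [0 2 4 4 0], max=4
Drop 3: J rot2 at col 0 lands with bottom-row=4; cleared 0 line(s) (total 0); column heights now [6 6 6 4 0], max=6
Drop 4: T rot0 at col 2 lands with bottom-row=6; cleared 0 line(s) (total 0); column heights now [6 6 7 8 7], max=8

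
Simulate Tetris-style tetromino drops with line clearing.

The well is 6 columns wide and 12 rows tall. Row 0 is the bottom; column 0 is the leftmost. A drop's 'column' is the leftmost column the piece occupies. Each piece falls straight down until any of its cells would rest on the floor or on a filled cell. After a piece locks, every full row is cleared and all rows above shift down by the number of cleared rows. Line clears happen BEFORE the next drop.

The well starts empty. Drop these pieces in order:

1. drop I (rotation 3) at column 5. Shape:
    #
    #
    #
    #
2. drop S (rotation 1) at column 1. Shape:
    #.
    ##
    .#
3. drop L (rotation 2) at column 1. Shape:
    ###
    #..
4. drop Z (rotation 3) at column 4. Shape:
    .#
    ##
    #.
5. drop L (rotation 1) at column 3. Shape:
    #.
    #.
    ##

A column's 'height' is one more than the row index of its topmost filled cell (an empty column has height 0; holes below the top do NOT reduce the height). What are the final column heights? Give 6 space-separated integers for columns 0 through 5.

Drop 1: I rot3 at col 5 lands with bottom-row=0; cleared 0 line(s) (total 0); column heights now [0 0 0 0 0 4], max=4
Drop 2: S rot1 at col 1 lands with bottom-row=0; cleared 0 line(s) (total 0); column heights now [0 3 2 0 0 4], max=4
Drop 3: L rot2 at col 1 lands with bottom-row=3; cleared 0 line(s) (total 0); column heights now [0 5 5 5 0 4], max=5
Drop 4: Z rot3 at col 4 lands with bottom-row=3; cleared 0 line(s) (total 0); column heights now [0 5 5 5 5 6], max=6
Drop 5: L rot1 at col 3 lands with bottom-row=5; cleared 0 line(s) (total 0); column heights now [0 5 5 8 6 6], max=8

Answer: 0 5 5 8 6 6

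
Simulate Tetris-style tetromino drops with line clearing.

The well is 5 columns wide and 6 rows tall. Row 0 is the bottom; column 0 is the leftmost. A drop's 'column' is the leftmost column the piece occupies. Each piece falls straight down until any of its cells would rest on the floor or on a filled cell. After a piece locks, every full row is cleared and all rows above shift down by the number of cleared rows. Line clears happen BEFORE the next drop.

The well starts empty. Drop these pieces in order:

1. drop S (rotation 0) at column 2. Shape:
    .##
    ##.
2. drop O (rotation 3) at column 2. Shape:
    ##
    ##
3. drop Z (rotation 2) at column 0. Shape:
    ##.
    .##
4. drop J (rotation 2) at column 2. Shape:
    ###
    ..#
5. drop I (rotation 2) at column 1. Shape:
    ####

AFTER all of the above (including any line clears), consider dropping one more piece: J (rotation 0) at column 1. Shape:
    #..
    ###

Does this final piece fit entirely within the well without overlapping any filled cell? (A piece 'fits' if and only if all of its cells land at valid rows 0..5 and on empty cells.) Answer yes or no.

Answer: no

Derivation:
Drop 1: S rot0 at col 2 lands with bottom-row=0; cleared 0 line(s) (total 0); column heights now [0 0 1 2 2], max=2
Drop 2: O rot3 at col 2 lands with bottom-row=2; cleared 0 line(s) (total 0); column heights now [0 0 4 4 2], max=4
Drop 3: Z rot2 at col 0 lands with bottom-row=4; cleared 0 line(s) (total 0); column heights now [6 6 5 4 2], max=6
Drop 4: J rot2 at col 2 lands with bottom-row=4; cleared 1 line(s) (total 1); column heights now [0 5 5 4 5], max=5
Drop 5: I rot2 at col 1 lands with bottom-row=5; cleared 0 line(s) (total 1); column heights now [0 6 6 6 6], max=6
Test piece J rot0 at col 1 (width 3): heights before test = [0 6 6 6 6]; fits = False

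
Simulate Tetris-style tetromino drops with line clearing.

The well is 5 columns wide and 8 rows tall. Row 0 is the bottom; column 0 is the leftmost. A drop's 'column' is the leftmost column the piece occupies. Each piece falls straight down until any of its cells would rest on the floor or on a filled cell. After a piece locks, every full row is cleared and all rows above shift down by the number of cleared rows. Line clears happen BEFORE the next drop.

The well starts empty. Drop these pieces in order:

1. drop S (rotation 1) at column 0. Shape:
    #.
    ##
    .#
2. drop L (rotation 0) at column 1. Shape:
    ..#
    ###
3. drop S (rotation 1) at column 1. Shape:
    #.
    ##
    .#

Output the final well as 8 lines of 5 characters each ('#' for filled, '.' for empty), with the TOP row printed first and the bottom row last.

Drop 1: S rot1 at col 0 lands with bottom-row=0; cleared 0 line(s) (total 0); column heights now [3 2 0 0 0], max=3
Drop 2: L rot0 at col 1 lands with bottom-row=2; cleared 0 line(s) (total 0); column heights now [3 3 3 4 0], max=4
Drop 3: S rot1 at col 1 lands with bottom-row=3; cleared 0 line(s) (total 0); column heights now [3 6 5 4 0], max=6

Answer: .....
.....
.#...
.##..
..##.
####.
##...
.#...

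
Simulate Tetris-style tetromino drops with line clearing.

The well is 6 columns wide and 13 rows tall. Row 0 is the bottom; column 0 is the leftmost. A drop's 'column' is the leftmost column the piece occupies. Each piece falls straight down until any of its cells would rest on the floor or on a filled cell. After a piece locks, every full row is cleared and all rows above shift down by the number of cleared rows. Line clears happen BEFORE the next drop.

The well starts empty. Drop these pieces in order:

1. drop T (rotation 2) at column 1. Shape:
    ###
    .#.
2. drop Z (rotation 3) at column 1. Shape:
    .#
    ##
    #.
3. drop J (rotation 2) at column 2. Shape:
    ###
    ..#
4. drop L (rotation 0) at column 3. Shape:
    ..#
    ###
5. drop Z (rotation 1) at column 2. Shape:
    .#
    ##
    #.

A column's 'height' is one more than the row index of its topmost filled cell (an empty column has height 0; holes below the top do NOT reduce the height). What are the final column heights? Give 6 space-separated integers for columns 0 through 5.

Drop 1: T rot2 at col 1 lands with bottom-row=0; cleared 0 line(s) (total 0); column heights now [0 2 2 2 0 0], max=2
Drop 2: Z rot3 at col 1 lands with bottom-row=2; cleared 0 line(s) (total 0); column heights now [0 4 5 2 0 0], max=5
Drop 3: J rot2 at col 2 lands with bottom-row=4; cleared 0 line(s) (total 0); column heights now [0 4 6 6 6 0], max=6
Drop 4: L rot0 at col 3 lands with bottom-row=6; cleared 0 line(s) (total 0); column heights now [0 4 6 7 7 8], max=8
Drop 5: Z rot1 at col 2 lands with bottom-row=6; cleared 0 line(s) (total 0); column heights now [0 4 8 9 7 8], max=9

Answer: 0 4 8 9 7 8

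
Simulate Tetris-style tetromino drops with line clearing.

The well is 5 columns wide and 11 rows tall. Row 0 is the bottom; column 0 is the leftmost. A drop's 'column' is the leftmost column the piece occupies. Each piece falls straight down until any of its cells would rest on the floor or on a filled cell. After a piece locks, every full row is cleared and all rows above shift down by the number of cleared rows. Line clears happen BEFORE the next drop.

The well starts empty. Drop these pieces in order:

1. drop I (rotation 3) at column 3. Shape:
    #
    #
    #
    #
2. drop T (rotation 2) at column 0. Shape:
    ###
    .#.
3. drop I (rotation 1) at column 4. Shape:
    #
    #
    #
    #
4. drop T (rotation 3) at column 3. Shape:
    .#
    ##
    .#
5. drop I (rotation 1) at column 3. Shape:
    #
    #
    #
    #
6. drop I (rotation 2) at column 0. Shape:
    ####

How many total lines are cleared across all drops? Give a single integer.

Answer: 1

Derivation:
Drop 1: I rot3 at col 3 lands with bottom-row=0; cleared 0 line(s) (total 0); column heights now [0 0 0 4 0], max=4
Drop 2: T rot2 at col 0 lands with bottom-row=0; cleared 0 line(s) (total 0); column heights now [2 2 2 4 0], max=4
Drop 3: I rot1 at col 4 lands with bottom-row=0; cleared 1 line(s) (total 1); column heights now [0 1 0 3 3], max=3
Drop 4: T rot3 at col 3 lands with bottom-row=3; cleared 0 line(s) (total 1); column heights now [0 1 0 5 6], max=6
Drop 5: I rot1 at col 3 lands with bottom-row=5; cleared 0 line(s) (total 1); column heights now [0 1 0 9 6], max=9
Drop 6: I rot2 at col 0 lands with bottom-row=9; cleared 0 line(s) (total 1); column heights now [10 10 10 10 6], max=10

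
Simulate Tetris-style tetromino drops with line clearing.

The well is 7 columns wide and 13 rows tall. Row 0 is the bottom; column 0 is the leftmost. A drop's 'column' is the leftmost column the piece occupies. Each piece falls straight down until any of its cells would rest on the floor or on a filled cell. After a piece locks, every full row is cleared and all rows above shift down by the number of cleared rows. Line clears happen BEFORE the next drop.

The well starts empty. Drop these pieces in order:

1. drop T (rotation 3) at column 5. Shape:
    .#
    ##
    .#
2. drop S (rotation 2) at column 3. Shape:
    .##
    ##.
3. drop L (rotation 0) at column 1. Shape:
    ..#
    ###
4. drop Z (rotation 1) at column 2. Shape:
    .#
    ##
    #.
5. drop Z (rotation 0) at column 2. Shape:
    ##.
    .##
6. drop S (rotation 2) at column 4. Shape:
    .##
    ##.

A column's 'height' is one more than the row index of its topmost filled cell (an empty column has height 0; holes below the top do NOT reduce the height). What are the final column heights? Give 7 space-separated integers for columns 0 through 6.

Answer: 0 3 8 8 8 9 9

Derivation:
Drop 1: T rot3 at col 5 lands with bottom-row=0; cleared 0 line(s) (total 0); column heights now [0 0 0 0 0 2 3], max=3
Drop 2: S rot2 at col 3 lands with bottom-row=1; cleared 0 line(s) (total 0); column heights now [0 0 0 2 3 3 3], max=3
Drop 3: L rot0 at col 1 lands with bottom-row=2; cleared 0 line(s) (total 0); column heights now [0 3 3 4 3 3 3], max=4
Drop 4: Z rot1 at col 2 lands with bottom-row=3; cleared 0 line(s) (total 0); column heights now [0 3 5 6 3 3 3], max=6
Drop 5: Z rot0 at col 2 lands with bottom-row=6; cleared 0 line(s) (total 0); column heights now [0 3 8 8 7 3 3], max=8
Drop 6: S rot2 at col 4 lands with bottom-row=7; cleared 0 line(s) (total 0); column heights now [0 3 8 8 8 9 9], max=9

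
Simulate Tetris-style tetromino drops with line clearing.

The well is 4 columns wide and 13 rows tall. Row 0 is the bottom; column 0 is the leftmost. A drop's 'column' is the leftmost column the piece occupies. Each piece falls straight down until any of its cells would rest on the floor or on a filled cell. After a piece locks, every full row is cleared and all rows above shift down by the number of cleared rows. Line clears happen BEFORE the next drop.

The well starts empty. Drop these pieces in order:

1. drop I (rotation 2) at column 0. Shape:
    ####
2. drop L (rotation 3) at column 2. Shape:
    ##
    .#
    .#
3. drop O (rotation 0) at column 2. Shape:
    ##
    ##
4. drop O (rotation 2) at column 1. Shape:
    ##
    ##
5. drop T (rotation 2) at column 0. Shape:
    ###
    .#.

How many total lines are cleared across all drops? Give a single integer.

Drop 1: I rot2 at col 0 lands with bottom-row=0; cleared 1 line(s) (total 1); column heights now [0 0 0 0], max=0
Drop 2: L rot3 at col 2 lands with bottom-row=0; cleared 0 line(s) (total 1); column heights now [0 0 3 3], max=3
Drop 3: O rot0 at col 2 lands with bottom-row=3; cleared 0 line(s) (total 1); column heights now [0 0 5 5], max=5
Drop 4: O rot2 at col 1 lands with bottom-row=5; cleared 0 line(s) (total 1); column heights now [0 7 7 5], max=7
Drop 5: T rot2 at col 0 lands with bottom-row=7; cleared 0 line(s) (total 1); column heights now [9 9 9 5], max=9

Answer: 1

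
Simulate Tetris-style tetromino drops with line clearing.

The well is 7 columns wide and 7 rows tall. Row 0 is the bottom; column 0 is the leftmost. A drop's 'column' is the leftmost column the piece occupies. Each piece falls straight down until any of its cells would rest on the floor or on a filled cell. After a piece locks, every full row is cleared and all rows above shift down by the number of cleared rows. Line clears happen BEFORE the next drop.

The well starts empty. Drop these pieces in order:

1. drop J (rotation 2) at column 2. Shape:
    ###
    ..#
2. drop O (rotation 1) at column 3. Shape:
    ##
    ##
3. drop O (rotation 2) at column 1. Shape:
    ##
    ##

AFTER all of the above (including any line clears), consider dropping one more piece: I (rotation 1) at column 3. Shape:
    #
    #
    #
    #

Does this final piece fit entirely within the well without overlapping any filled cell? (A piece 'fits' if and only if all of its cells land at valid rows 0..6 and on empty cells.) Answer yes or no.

Drop 1: J rot2 at col 2 lands with bottom-row=0; cleared 0 line(s) (total 0); column heights now [0 0 2 2 2 0 0], max=2
Drop 2: O rot1 at col 3 lands with bottom-row=2; cleared 0 line(s) (total 0); column heights now [0 0 2 4 4 0 0], max=4
Drop 3: O rot2 at col 1 lands with bottom-row=2; cleared 0 line(s) (total 0); column heights now [0 4 4 4 4 0 0], max=4
Test piece I rot1 at col 3 (width 1): heights before test = [0 4 4 4 4 0 0]; fits = False

Answer: no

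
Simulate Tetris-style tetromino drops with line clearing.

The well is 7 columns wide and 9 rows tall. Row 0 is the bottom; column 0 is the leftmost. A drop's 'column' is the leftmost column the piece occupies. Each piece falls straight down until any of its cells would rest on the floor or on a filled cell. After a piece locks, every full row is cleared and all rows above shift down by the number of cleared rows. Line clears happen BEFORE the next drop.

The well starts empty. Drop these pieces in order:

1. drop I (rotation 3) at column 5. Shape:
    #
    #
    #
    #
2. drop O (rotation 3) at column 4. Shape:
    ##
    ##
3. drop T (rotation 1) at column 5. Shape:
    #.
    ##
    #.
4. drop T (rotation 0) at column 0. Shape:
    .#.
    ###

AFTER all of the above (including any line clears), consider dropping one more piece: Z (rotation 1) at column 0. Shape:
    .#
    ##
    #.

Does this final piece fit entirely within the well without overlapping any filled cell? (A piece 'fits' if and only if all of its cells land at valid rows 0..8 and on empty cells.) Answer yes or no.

Answer: yes

Derivation:
Drop 1: I rot3 at col 5 lands with bottom-row=0; cleared 0 line(s) (total 0); column heights now [0 0 0 0 0 4 0], max=4
Drop 2: O rot3 at col 4 lands with bottom-row=4; cleared 0 line(s) (total 0); column heights now [0 0 0 0 6 6 0], max=6
Drop 3: T rot1 at col 5 lands with bottom-row=6; cleared 0 line(s) (total 0); column heights now [0 0 0 0 6 9 8], max=9
Drop 4: T rot0 at col 0 lands with bottom-row=0; cleared 0 line(s) (total 0); column heights now [1 2 1 0 6 9 8], max=9
Test piece Z rot1 at col 0 (width 2): heights before test = [1 2 1 0 6 9 8]; fits = True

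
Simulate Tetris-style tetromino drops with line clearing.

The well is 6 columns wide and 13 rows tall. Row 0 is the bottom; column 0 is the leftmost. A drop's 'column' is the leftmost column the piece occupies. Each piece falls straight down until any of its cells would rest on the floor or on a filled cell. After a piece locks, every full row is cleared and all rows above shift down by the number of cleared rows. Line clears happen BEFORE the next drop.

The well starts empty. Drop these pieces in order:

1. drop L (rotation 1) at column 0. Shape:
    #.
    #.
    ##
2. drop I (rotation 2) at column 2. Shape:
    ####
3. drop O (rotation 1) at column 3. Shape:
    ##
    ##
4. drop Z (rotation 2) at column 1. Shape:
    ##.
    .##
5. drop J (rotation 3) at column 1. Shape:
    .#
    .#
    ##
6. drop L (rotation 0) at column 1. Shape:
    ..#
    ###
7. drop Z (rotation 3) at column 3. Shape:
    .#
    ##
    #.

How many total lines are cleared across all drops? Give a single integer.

Answer: 1

Derivation:
Drop 1: L rot1 at col 0 lands with bottom-row=0; cleared 0 line(s) (total 0); column heights now [3 1 0 0 0 0], max=3
Drop 2: I rot2 at col 2 lands with bottom-row=0; cleared 1 line(s) (total 1); column heights now [2 0 0 0 0 0], max=2
Drop 3: O rot1 at col 3 lands with bottom-row=0; cleared 0 line(s) (total 1); column heights now [2 0 0 2 2 0], max=2
Drop 4: Z rot2 at col 1 lands with bottom-row=2; cleared 0 line(s) (total 1); column heights now [2 4 4 3 2 0], max=4
Drop 5: J rot3 at col 1 lands with bottom-row=4; cleared 0 line(s) (total 1); column heights now [2 5 7 3 2 0], max=7
Drop 6: L rot0 at col 1 lands with bottom-row=7; cleared 0 line(s) (total 1); column heights now [2 8 8 9 2 0], max=9
Drop 7: Z rot3 at col 3 lands with bottom-row=9; cleared 0 line(s) (total 1); column heights now [2 8 8 11 12 0], max=12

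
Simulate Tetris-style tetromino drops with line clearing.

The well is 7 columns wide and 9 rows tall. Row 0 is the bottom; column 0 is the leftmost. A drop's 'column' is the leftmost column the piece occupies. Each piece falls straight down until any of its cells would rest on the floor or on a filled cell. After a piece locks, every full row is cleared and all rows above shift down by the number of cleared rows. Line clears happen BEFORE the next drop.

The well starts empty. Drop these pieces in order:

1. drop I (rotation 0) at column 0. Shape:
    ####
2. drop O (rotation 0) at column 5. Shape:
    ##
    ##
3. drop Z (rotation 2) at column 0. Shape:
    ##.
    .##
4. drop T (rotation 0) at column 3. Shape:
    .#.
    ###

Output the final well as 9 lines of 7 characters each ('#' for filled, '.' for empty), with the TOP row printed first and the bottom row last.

Answer: .......
.......
.......
.......
.......
....#..
##.###.
.##..##
####.##

Derivation:
Drop 1: I rot0 at col 0 lands with bottom-row=0; cleared 0 line(s) (total 0); column heights now [1 1 1 1 0 0 0], max=1
Drop 2: O rot0 at col 5 lands with bottom-row=0; cleared 0 line(s) (total 0); column heights now [1 1 1 1 0 2 2], max=2
Drop 3: Z rot2 at col 0 lands with bottom-row=1; cleared 0 line(s) (total 0); column heights now [3 3 2 1 0 2 2], max=3
Drop 4: T rot0 at col 3 lands with bottom-row=2; cleared 0 line(s) (total 0); column heights now [3 3 2 3 4 3 2], max=4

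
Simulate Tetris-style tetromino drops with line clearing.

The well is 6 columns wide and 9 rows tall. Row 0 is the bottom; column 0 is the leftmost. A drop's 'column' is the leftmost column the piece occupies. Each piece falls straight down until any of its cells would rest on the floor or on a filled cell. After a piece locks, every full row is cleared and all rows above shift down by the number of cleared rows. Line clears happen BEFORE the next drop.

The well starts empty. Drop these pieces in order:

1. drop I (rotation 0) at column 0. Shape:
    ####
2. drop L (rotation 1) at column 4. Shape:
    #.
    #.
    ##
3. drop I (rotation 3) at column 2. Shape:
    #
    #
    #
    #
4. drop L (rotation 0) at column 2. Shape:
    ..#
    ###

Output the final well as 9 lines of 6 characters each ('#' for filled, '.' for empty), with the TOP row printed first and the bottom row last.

Answer: ......
......
......
....#.
..###.
..#...
..#...
..#.#.
..#.#.

Derivation:
Drop 1: I rot0 at col 0 lands with bottom-row=0; cleared 0 line(s) (total 0); column heights now [1 1 1 1 0 0], max=1
Drop 2: L rot1 at col 4 lands with bottom-row=0; cleared 1 line(s) (total 1); column heights now [0 0 0 0 2 0], max=2
Drop 3: I rot3 at col 2 lands with bottom-row=0; cleared 0 line(s) (total 1); column heights now [0 0 4 0 2 0], max=4
Drop 4: L rot0 at col 2 lands with bottom-row=4; cleared 0 line(s) (total 1); column heights now [0 0 5 5 6 0], max=6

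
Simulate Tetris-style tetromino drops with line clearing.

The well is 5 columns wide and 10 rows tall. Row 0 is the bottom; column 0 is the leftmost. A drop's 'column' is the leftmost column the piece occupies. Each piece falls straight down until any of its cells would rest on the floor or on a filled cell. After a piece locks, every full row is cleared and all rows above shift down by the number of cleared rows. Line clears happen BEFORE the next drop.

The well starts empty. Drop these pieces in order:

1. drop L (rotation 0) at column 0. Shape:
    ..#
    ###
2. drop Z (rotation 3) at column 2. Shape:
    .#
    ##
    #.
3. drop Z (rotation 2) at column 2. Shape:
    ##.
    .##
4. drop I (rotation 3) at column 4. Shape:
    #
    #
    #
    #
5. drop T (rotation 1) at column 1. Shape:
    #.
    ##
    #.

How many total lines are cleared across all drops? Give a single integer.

Answer: 0

Derivation:
Drop 1: L rot0 at col 0 lands with bottom-row=0; cleared 0 line(s) (total 0); column heights now [1 1 2 0 0], max=2
Drop 2: Z rot3 at col 2 lands with bottom-row=2; cleared 0 line(s) (total 0); column heights now [1 1 4 5 0], max=5
Drop 3: Z rot2 at col 2 lands with bottom-row=5; cleared 0 line(s) (total 0); column heights now [1 1 7 7 6], max=7
Drop 4: I rot3 at col 4 lands with bottom-row=6; cleared 0 line(s) (total 0); column heights now [1 1 7 7 10], max=10
Drop 5: T rot1 at col 1 lands with bottom-row=6; cleared 0 line(s) (total 0); column heights now [1 9 8 7 10], max=10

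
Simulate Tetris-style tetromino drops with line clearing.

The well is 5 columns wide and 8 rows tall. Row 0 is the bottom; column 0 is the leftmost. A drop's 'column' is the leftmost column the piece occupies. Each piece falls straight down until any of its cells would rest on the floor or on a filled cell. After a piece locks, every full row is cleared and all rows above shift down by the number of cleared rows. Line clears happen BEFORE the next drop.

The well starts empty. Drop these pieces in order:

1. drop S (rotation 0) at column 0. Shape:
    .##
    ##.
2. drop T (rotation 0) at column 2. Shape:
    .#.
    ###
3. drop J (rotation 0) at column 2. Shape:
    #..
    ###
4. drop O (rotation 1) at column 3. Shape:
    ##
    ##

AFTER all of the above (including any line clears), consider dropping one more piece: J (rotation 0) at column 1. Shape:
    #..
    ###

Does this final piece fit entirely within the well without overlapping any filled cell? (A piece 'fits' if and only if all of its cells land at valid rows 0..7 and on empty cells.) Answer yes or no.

Drop 1: S rot0 at col 0 lands with bottom-row=0; cleared 0 line(s) (total 0); column heights now [1 2 2 0 0], max=2
Drop 2: T rot0 at col 2 lands with bottom-row=2; cleared 0 line(s) (total 0); column heights now [1 2 3 4 3], max=4
Drop 3: J rot0 at col 2 lands with bottom-row=4; cleared 0 line(s) (total 0); column heights now [1 2 6 5 5], max=6
Drop 4: O rot1 at col 3 lands with bottom-row=5; cleared 0 line(s) (total 0); column heights now [1 2 6 7 7], max=7
Test piece J rot0 at col 1 (width 3): heights before test = [1 2 6 7 7]; fits = False

Answer: no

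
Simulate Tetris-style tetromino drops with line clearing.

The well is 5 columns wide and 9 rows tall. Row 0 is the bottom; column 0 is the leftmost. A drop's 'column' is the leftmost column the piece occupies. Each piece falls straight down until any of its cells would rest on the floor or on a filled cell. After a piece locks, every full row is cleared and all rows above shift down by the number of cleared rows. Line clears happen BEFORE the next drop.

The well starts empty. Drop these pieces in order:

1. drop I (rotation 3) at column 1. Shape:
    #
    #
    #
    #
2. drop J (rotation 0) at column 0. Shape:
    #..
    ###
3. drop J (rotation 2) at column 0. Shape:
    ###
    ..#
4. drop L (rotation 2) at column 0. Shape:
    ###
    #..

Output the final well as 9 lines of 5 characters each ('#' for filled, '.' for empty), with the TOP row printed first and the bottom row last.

Drop 1: I rot3 at col 1 lands with bottom-row=0; cleared 0 line(s) (total 0); column heights now [0 4 0 0 0], max=4
Drop 2: J rot0 at col 0 lands with bottom-row=4; cleared 0 line(s) (total 0); column heights now [6 5 5 0 0], max=6
Drop 3: J rot2 at col 0 lands with bottom-row=5; cleared 0 line(s) (total 0); column heights now [7 7 7 0 0], max=7
Drop 4: L rot2 at col 0 lands with bottom-row=7; cleared 0 line(s) (total 0); column heights now [9 9 9 0 0], max=9

Answer: ###..
#....
###..
#.#..
###..
.#...
.#...
.#...
.#...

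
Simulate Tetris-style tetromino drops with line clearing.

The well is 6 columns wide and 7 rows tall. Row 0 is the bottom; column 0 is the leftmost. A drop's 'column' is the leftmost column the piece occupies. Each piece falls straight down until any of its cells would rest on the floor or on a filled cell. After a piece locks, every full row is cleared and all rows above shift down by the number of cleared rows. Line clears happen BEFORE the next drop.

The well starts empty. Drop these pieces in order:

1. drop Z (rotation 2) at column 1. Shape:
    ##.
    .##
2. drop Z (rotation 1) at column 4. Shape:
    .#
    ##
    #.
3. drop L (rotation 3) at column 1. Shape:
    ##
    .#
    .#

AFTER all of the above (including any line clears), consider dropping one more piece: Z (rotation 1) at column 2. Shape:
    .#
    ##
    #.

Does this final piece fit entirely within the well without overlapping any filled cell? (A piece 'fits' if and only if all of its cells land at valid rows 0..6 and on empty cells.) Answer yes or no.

Drop 1: Z rot2 at col 1 lands with bottom-row=0; cleared 0 line(s) (total 0); column heights now [0 2 2 1 0 0], max=2
Drop 2: Z rot1 at col 4 lands with bottom-row=0; cleared 0 line(s) (total 0); column heights now [0 2 2 1 2 3], max=3
Drop 3: L rot3 at col 1 lands with bottom-row=2; cleared 0 line(s) (total 0); column heights now [0 5 5 1 2 3], max=5
Test piece Z rot1 at col 2 (width 2): heights before test = [0 5 5 1 2 3]; fits = False

Answer: no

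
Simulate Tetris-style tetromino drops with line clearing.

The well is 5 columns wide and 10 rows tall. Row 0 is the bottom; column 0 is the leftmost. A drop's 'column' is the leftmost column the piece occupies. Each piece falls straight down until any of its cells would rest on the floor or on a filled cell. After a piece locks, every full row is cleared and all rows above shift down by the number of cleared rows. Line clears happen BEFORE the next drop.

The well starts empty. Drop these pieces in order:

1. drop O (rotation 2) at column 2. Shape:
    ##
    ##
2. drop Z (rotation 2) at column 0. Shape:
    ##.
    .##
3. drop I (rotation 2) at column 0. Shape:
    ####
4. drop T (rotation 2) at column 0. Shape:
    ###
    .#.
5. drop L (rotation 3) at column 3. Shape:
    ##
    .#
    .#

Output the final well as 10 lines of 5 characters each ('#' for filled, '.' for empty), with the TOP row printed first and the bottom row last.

Drop 1: O rot2 at col 2 lands with bottom-row=0; cleared 0 line(s) (total 0); column heights now [0 0 2 2 0], max=2
Drop 2: Z rot2 at col 0 lands with bottom-row=2; cleared 0 line(s) (total 0); column heights now [4 4 3 2 0], max=4
Drop 3: I rot2 at col 0 lands with bottom-row=4; cleared 0 line(s) (total 0); column heights now [5 5 5 5 0], max=5
Drop 4: T rot2 at col 0 lands with bottom-row=5; cleared 0 line(s) (total 0); column heights now [7 7 7 5 0], max=7
Drop 5: L rot3 at col 3 lands with bottom-row=3; cleared 1 line(s) (total 1); column heights now [6 6 6 5 5], max=6

Answer: .....
.....
.....
.....
###..
.#.##
##..#
.##..
..##.
..##.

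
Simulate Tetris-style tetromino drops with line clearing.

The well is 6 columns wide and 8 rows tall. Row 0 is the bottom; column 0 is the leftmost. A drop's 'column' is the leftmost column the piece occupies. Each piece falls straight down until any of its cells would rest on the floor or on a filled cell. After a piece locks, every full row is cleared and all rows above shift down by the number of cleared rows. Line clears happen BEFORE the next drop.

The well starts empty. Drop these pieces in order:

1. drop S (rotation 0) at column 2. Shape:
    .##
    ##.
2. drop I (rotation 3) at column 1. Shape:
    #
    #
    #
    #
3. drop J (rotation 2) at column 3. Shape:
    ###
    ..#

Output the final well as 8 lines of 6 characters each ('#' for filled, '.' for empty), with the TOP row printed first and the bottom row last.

Drop 1: S rot0 at col 2 lands with bottom-row=0; cleared 0 line(s) (total 0); column heights now [0 0 1 2 2 0], max=2
Drop 2: I rot3 at col 1 lands with bottom-row=0; cleared 0 line(s) (total 0); column heights now [0 4 1 2 2 0], max=4
Drop 3: J rot2 at col 3 lands with bottom-row=1; cleared 0 line(s) (total 0); column heights now [0 4 1 3 3 3], max=4

Answer: ......
......
......
......
.#....
.#.###
.#.###
.###..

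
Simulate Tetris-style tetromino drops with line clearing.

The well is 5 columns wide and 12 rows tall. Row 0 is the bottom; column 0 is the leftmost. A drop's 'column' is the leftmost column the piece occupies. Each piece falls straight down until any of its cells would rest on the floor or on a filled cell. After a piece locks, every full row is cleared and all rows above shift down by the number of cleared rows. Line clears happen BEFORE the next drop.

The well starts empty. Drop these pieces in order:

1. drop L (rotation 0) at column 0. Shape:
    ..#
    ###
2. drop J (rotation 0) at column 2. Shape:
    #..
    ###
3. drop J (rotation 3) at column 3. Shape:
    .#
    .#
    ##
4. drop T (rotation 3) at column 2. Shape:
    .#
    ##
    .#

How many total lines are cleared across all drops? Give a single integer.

Drop 1: L rot0 at col 0 lands with bottom-row=0; cleared 0 line(s) (total 0); column heights now [1 1 2 0 0], max=2
Drop 2: J rot0 at col 2 lands with bottom-row=2; cleared 0 line(s) (total 0); column heights now [1 1 4 3 3], max=4
Drop 3: J rot3 at col 3 lands with bottom-row=3; cleared 0 line(s) (total 0); column heights now [1 1 4 4 6], max=6
Drop 4: T rot3 at col 2 lands with bottom-row=4; cleared 0 line(s) (total 0); column heights now [1 1 6 7 6], max=7

Answer: 0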